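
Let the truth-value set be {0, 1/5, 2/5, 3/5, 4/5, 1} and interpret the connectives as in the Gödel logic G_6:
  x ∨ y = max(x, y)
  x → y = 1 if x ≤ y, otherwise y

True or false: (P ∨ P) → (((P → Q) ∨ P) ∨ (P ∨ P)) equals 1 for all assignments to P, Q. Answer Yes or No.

Yes

At P = 1/5, Q = 4/5, for instance:
P ∨ P = 1/5 ∨ 1/5 = 1/5
P → Q = 1/5 → 4/5 = 1
(P → Q) ∨ P = 1 ∨ 1/5 = 1
((P → Q) ∨ P) ∨ (P ∨ P) = 1 ∨ 1/5 = 1
(P ∨ P) → (((P → Q) ∨ P) ∨ (P ∨ P)) = 1/5 → 1 = 1
and checking the remaining 35 assignments likewise gives ≥ 1 in every case.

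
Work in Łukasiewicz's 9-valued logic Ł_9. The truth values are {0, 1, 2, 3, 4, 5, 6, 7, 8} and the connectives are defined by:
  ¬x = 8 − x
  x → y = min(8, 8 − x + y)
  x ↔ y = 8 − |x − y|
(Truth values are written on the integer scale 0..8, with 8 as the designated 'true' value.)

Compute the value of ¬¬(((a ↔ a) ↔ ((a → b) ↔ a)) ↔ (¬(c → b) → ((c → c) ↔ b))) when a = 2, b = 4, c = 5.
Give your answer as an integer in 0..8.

a ↔ a = 2 ↔ 2 = 8
a → b = 2 → 4 = 8
(a → b) ↔ a = 8 ↔ 2 = 2
(a ↔ a) ↔ ((a → b) ↔ a) = 8 ↔ 2 = 2
c → b = 5 → 4 = 7
¬(c → b) = ¬7 = 1
c → c = 5 → 5 = 8
(c → c) ↔ b = 8 ↔ 4 = 4
¬(c → b) → ((c → c) ↔ b) = 1 → 4 = 8
((a ↔ a) ↔ ((a → b) ↔ a)) ↔ (¬(c → b) → ((c → c) ↔ b)) = 2 ↔ 8 = 2
¬(((a ↔ a) ↔ ((a → b) ↔ a)) ↔ (¬(c → b) → ((c → c) ↔ b))) = ¬2 = 6
¬¬(((a ↔ a) ↔ ((a → b) ↔ a)) ↔ (¬(c → b) → ((c → c) ↔ b))) = ¬6 = 2

2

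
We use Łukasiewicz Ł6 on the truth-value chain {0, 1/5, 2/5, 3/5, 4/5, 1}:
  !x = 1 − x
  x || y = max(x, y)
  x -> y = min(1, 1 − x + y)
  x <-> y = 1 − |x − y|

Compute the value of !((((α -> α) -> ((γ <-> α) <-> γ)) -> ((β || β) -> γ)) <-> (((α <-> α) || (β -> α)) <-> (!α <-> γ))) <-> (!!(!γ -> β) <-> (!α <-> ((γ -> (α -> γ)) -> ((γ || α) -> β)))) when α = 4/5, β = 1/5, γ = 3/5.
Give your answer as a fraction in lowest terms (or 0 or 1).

2/5

α -> α = 4/5 -> 4/5 = 1
γ <-> α = 3/5 <-> 4/5 = 4/5
(γ <-> α) <-> γ = 4/5 <-> 3/5 = 4/5
(α -> α) -> ((γ <-> α) <-> γ) = 1 -> 4/5 = 4/5
β || β = 1/5 || 1/5 = 1/5
(β || β) -> γ = 1/5 -> 3/5 = 1
((α -> α) -> ((γ <-> α) <-> γ)) -> ((β || β) -> γ) = 4/5 -> 1 = 1
α <-> α = 4/5 <-> 4/5 = 1
β -> α = 1/5 -> 4/5 = 1
(α <-> α) || (β -> α) = 1 || 1 = 1
!α = !4/5 = 1/5
!α <-> γ = 1/5 <-> 3/5 = 3/5
((α <-> α) || (β -> α)) <-> (!α <-> γ) = 1 <-> 3/5 = 3/5
(((α -> α) -> ((γ <-> α) <-> γ)) -> ((β || β) -> γ)) <-> (((α <-> α) || (β -> α)) <-> (!α <-> γ)) = 1 <-> 3/5 = 3/5
!((((α -> α) -> ((γ <-> α) <-> γ)) -> ((β || β) -> γ)) <-> (((α <-> α) || (β -> α)) <-> (!α <-> γ))) = !3/5 = 2/5
!γ = !3/5 = 2/5
!γ -> β = 2/5 -> 1/5 = 4/5
!(!γ -> β) = !4/5 = 1/5
!!(!γ -> β) = !1/5 = 4/5
!α = !4/5 = 1/5
α -> γ = 4/5 -> 3/5 = 4/5
γ -> (α -> γ) = 3/5 -> 4/5 = 1
γ || α = 3/5 || 4/5 = 4/5
(γ || α) -> β = 4/5 -> 1/5 = 2/5
(γ -> (α -> γ)) -> ((γ || α) -> β) = 1 -> 2/5 = 2/5
!α <-> ((γ -> (α -> γ)) -> ((γ || α) -> β)) = 1/5 <-> 2/5 = 4/5
!!(!γ -> β) <-> (!α <-> ((γ -> (α -> γ)) -> ((γ || α) -> β))) = 4/5 <-> 4/5 = 1
!((((α -> α) -> ((γ <-> α) <-> γ)) -> ((β || β) -> γ)) <-> (((α <-> α) || (β -> α)) <-> (!α <-> γ))) <-> (!!(!γ -> β) <-> (!α <-> ((γ -> (α -> γ)) -> ((γ || α) -> β)))) = 2/5 <-> 1 = 2/5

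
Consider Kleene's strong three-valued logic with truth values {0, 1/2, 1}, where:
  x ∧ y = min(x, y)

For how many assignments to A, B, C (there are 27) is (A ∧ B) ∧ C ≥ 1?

1

value 1: 1 assignment (counts)
value 1/2: 7 assignments
value 0: 19 assignments
So 1 of the 27 assignments meets the threshold.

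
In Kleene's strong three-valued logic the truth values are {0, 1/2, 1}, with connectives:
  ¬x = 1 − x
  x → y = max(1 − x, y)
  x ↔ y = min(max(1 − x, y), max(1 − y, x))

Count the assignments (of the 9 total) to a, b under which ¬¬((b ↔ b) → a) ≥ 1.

a = 0, b = 0 ↦ 0  <
a = 0, b = 1/2 ↦ 1/2  <
a = 0, b = 1 ↦ 0  <
a = 1/2, b = 0 ↦ 1/2  <
a = 1/2, b = 1/2 ↦ 1/2  <
a = 1/2, b = 1 ↦ 1/2  <
a = 1, b = 0 ↦ 1  ≥
a = 1, b = 1/2 ↦ 1  ≥
a = 1, b = 1 ↦ 1  ≥
So 3 of the 9 assignments meet the threshold.

3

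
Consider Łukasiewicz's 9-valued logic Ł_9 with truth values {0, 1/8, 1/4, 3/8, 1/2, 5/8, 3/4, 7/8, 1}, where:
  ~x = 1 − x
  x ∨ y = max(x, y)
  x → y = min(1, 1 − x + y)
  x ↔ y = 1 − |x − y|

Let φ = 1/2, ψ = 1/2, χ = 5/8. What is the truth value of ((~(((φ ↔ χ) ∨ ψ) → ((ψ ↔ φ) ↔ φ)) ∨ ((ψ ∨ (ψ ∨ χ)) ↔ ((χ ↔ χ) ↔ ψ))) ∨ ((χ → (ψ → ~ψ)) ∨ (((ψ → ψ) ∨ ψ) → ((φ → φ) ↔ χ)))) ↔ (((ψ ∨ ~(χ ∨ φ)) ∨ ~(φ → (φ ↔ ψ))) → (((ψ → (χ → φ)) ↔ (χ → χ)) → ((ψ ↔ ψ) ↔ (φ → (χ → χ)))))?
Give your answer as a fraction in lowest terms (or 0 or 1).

φ ↔ χ = 1/2 ↔ 5/8 = 7/8
(φ ↔ χ) ∨ ψ = 7/8 ∨ 1/2 = 7/8
ψ ↔ φ = 1/2 ↔ 1/2 = 1
(ψ ↔ φ) ↔ φ = 1 ↔ 1/2 = 1/2
((φ ↔ χ) ∨ ψ) → ((ψ ↔ φ) ↔ φ) = 7/8 → 1/2 = 5/8
~(((φ ↔ χ) ∨ ψ) → ((ψ ↔ φ) ↔ φ)) = ~5/8 = 3/8
ψ ∨ χ = 1/2 ∨ 5/8 = 5/8
ψ ∨ (ψ ∨ χ) = 1/2 ∨ 5/8 = 5/8
χ ↔ χ = 5/8 ↔ 5/8 = 1
(χ ↔ χ) ↔ ψ = 1 ↔ 1/2 = 1/2
(ψ ∨ (ψ ∨ χ)) ↔ ((χ ↔ χ) ↔ ψ) = 5/8 ↔ 1/2 = 7/8
~(((φ ↔ χ) ∨ ψ) → ((ψ ↔ φ) ↔ φ)) ∨ ((ψ ∨ (ψ ∨ χ)) ↔ ((χ ↔ χ) ↔ ψ)) = 3/8 ∨ 7/8 = 7/8
~ψ = ~1/2 = 1/2
ψ → ~ψ = 1/2 → 1/2 = 1
χ → (ψ → ~ψ) = 5/8 → 1 = 1
ψ → ψ = 1/2 → 1/2 = 1
(ψ → ψ) ∨ ψ = 1 ∨ 1/2 = 1
φ → φ = 1/2 → 1/2 = 1
(φ → φ) ↔ χ = 1 ↔ 5/8 = 5/8
((ψ → ψ) ∨ ψ) → ((φ → φ) ↔ χ) = 1 → 5/8 = 5/8
(χ → (ψ → ~ψ)) ∨ (((ψ → ψ) ∨ ψ) → ((φ → φ) ↔ χ)) = 1 ∨ 5/8 = 1
(~(((φ ↔ χ) ∨ ψ) → ((ψ ↔ φ) ↔ φ)) ∨ ((ψ ∨ (ψ ∨ χ)) ↔ ((χ ↔ χ) ↔ ψ))) ∨ ((χ → (ψ → ~ψ)) ∨ (((ψ → ψ) ∨ ψ) → ((φ → φ) ↔ χ))) = 7/8 ∨ 1 = 1
χ ∨ φ = 5/8 ∨ 1/2 = 5/8
~(χ ∨ φ) = ~5/8 = 3/8
ψ ∨ ~(χ ∨ φ) = 1/2 ∨ 3/8 = 1/2
φ ↔ ψ = 1/2 ↔ 1/2 = 1
φ → (φ ↔ ψ) = 1/2 → 1 = 1
~(φ → (φ ↔ ψ)) = ~1 = 0
(ψ ∨ ~(χ ∨ φ)) ∨ ~(φ → (φ ↔ ψ)) = 1/2 ∨ 0 = 1/2
χ → φ = 5/8 → 1/2 = 7/8
ψ → (χ → φ) = 1/2 → 7/8 = 1
χ → χ = 5/8 → 5/8 = 1
(ψ → (χ → φ)) ↔ (χ → χ) = 1 ↔ 1 = 1
ψ ↔ ψ = 1/2 ↔ 1/2 = 1
χ → χ = 5/8 → 5/8 = 1
φ → (χ → χ) = 1/2 → 1 = 1
(ψ ↔ ψ) ↔ (φ → (χ → χ)) = 1 ↔ 1 = 1
((ψ → (χ → φ)) ↔ (χ → χ)) → ((ψ ↔ ψ) ↔ (φ → (χ → χ))) = 1 → 1 = 1
((ψ ∨ ~(χ ∨ φ)) ∨ ~(φ → (φ ↔ ψ))) → (((ψ → (χ → φ)) ↔ (χ → χ)) → ((ψ ↔ ψ) ↔ (φ → (χ → χ)))) = 1/2 → 1 = 1
((~(((φ ↔ χ) ∨ ψ) → ((ψ ↔ φ) ↔ φ)) ∨ ((ψ ∨ (ψ ∨ χ)) ↔ ((χ ↔ χ) ↔ ψ))) ∨ ((χ → (ψ → ~ψ)) ∨ (((ψ → ψ) ∨ ψ) → ((φ → φ) ↔ χ)))) ↔ (((ψ ∨ ~(χ ∨ φ)) ∨ ~(φ → (φ ↔ ψ))) → (((ψ → (χ → φ)) ↔ (χ → χ)) → ((ψ ↔ ψ) ↔ (φ → (χ → χ))))) = 1 ↔ 1 = 1

1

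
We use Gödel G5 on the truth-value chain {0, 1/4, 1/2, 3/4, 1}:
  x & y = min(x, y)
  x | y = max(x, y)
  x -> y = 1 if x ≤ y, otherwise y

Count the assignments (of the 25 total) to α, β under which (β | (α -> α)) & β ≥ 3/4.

10

value 1: 5 assignments (counts)
value 3/4: 5 assignments (counts)
value 1/2: 5 assignments
value 1/4: 5 assignments
value 0: 5 assignments
So 10 of the 25 assignments meet the threshold.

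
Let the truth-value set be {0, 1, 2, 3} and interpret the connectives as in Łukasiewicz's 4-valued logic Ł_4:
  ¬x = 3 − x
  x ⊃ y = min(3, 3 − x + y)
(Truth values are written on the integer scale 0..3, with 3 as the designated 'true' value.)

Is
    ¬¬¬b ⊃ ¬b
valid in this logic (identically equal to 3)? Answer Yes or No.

Yes

b = 0 ↦ 3
b = 1 ↦ 3
b = 2 ↦ 3
b = 3 ↦ 3
Every assignment gives a value ≥ 3.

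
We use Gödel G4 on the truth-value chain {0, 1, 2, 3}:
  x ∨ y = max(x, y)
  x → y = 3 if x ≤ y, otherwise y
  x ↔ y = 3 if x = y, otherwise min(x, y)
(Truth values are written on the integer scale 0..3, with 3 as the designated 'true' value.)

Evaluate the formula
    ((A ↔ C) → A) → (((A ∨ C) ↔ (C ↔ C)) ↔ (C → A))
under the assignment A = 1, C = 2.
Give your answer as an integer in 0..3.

1

A ↔ C = 1 ↔ 2 = 1
(A ↔ C) → A = 1 → 1 = 3
A ∨ C = 1 ∨ 2 = 2
C ↔ C = 2 ↔ 2 = 3
(A ∨ C) ↔ (C ↔ C) = 2 ↔ 3 = 2
C → A = 2 → 1 = 1
((A ∨ C) ↔ (C ↔ C)) ↔ (C → A) = 2 ↔ 1 = 1
((A ↔ C) → A) → (((A ∨ C) ↔ (C ↔ C)) ↔ (C → A)) = 3 → 1 = 1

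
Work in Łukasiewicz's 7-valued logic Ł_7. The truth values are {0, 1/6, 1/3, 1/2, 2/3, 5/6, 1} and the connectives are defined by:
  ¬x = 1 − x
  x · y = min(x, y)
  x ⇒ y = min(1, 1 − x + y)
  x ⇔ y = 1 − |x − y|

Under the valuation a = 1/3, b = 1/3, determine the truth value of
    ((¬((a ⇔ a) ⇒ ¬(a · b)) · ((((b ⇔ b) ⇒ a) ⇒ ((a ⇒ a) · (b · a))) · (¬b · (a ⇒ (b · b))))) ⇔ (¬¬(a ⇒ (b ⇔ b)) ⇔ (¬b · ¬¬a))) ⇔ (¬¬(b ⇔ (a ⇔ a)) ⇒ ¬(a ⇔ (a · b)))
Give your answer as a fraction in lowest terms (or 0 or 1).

2/3

a ⇔ a = 1/3 ⇔ 1/3 = 1
a · b = 1/3 · 1/3 = 1/3
¬(a · b) = ¬1/3 = 2/3
(a ⇔ a) ⇒ ¬(a · b) = 1 ⇒ 2/3 = 2/3
¬((a ⇔ a) ⇒ ¬(a · b)) = ¬2/3 = 1/3
b ⇔ b = 1/3 ⇔ 1/3 = 1
(b ⇔ b) ⇒ a = 1 ⇒ 1/3 = 1/3
a ⇒ a = 1/3 ⇒ 1/3 = 1
b · a = 1/3 · 1/3 = 1/3
(a ⇒ a) · (b · a) = 1 · 1/3 = 1/3
((b ⇔ b) ⇒ a) ⇒ ((a ⇒ a) · (b · a)) = 1/3 ⇒ 1/3 = 1
¬b = ¬1/3 = 2/3
b · b = 1/3 · 1/3 = 1/3
a ⇒ (b · b) = 1/3 ⇒ 1/3 = 1
¬b · (a ⇒ (b · b)) = 2/3 · 1 = 2/3
(((b ⇔ b) ⇒ a) ⇒ ((a ⇒ a) · (b · a))) · (¬b · (a ⇒ (b · b))) = 1 · 2/3 = 2/3
¬((a ⇔ a) ⇒ ¬(a · b)) · ((((b ⇔ b) ⇒ a) ⇒ ((a ⇒ a) · (b · a))) · (¬b · (a ⇒ (b · b)))) = 1/3 · 2/3 = 1/3
b ⇔ b = 1/3 ⇔ 1/3 = 1
a ⇒ (b ⇔ b) = 1/3 ⇒ 1 = 1
¬(a ⇒ (b ⇔ b)) = ¬1 = 0
¬¬(a ⇒ (b ⇔ b)) = ¬0 = 1
¬b = ¬1/3 = 2/3
¬a = ¬1/3 = 2/3
¬¬a = ¬2/3 = 1/3
¬b · ¬¬a = 2/3 · 1/3 = 1/3
¬¬(a ⇒ (b ⇔ b)) ⇔ (¬b · ¬¬a) = 1 ⇔ 1/3 = 1/3
(¬((a ⇔ a) ⇒ ¬(a · b)) · ((((b ⇔ b) ⇒ a) ⇒ ((a ⇒ a) · (b · a))) · (¬b · (a ⇒ (b · b))))) ⇔ (¬¬(a ⇒ (b ⇔ b)) ⇔ (¬b · ¬¬a)) = 1/3 ⇔ 1/3 = 1
a ⇔ a = 1/3 ⇔ 1/3 = 1
b ⇔ (a ⇔ a) = 1/3 ⇔ 1 = 1/3
¬(b ⇔ (a ⇔ a)) = ¬1/3 = 2/3
¬¬(b ⇔ (a ⇔ a)) = ¬2/3 = 1/3
a · b = 1/3 · 1/3 = 1/3
a ⇔ (a · b) = 1/3 ⇔ 1/3 = 1
¬(a ⇔ (a · b)) = ¬1 = 0
¬¬(b ⇔ (a ⇔ a)) ⇒ ¬(a ⇔ (a · b)) = 1/3 ⇒ 0 = 2/3
((¬((a ⇔ a) ⇒ ¬(a · b)) · ((((b ⇔ b) ⇒ a) ⇒ ((a ⇒ a) · (b · a))) · (¬b · (a ⇒ (b · b))))) ⇔ (¬¬(a ⇒ (b ⇔ b)) ⇔ (¬b · ¬¬a))) ⇔ (¬¬(b ⇔ (a ⇔ a)) ⇒ ¬(a ⇔ (a · b))) = 1 ⇔ 2/3 = 2/3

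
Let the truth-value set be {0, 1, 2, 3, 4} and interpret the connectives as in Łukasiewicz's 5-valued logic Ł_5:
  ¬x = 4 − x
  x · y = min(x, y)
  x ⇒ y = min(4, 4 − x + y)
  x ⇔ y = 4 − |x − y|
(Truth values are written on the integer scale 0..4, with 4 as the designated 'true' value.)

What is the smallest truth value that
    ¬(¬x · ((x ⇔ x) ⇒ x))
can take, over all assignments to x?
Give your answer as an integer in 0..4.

Take x = 2:
¬x = ¬2 = 2
x ⇔ x = 2 ⇔ 2 = 4
(x ⇔ x) ⇒ x = 4 ⇒ 2 = 2
¬x · ((x ⇔ x) ⇒ x) = 2 · 2 = 2
¬(¬x · ((x ⇔ x) ⇒ x)) = ¬2 = 2
No assignment yields a value below 2, so this is the minimum.

2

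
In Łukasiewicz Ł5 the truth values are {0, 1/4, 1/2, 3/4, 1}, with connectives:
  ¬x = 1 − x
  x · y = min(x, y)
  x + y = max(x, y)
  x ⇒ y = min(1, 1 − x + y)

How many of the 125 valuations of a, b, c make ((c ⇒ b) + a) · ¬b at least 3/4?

35

value 1: 9 assignments (counts)
value 3/4: 26 assignments (counts)
value 1/2: 34 assignments
value 1/4: 30 assignments
value 0: 26 assignments
So 35 of the 125 assignments meet the threshold.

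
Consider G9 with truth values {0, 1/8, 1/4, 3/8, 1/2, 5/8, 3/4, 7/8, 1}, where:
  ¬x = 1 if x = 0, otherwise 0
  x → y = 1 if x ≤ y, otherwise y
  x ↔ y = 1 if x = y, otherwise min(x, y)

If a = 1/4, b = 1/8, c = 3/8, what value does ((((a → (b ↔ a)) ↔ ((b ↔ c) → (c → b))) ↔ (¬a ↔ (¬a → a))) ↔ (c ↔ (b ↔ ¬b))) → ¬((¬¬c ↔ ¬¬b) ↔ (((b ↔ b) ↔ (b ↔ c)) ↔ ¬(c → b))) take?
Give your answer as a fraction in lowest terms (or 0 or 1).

1

b ↔ a = 1/8 ↔ 1/4 = 1/8
a → (b ↔ a) = 1/4 → 1/8 = 1/8
b ↔ c = 1/8 ↔ 3/8 = 1/8
c → b = 3/8 → 1/8 = 1/8
(b ↔ c) → (c → b) = 1/8 → 1/8 = 1
(a → (b ↔ a)) ↔ ((b ↔ c) → (c → b)) = 1/8 ↔ 1 = 1/8
¬a = ¬1/4 = 0
¬a = ¬1/4 = 0
¬a → a = 0 → 1/4 = 1
¬a ↔ (¬a → a) = 0 ↔ 1 = 0
((a → (b ↔ a)) ↔ ((b ↔ c) → (c → b))) ↔ (¬a ↔ (¬a → a)) = 1/8 ↔ 0 = 0
¬b = ¬1/8 = 0
b ↔ ¬b = 1/8 ↔ 0 = 0
c ↔ (b ↔ ¬b) = 3/8 ↔ 0 = 0
(((a → (b ↔ a)) ↔ ((b ↔ c) → (c → b))) ↔ (¬a ↔ (¬a → a))) ↔ (c ↔ (b ↔ ¬b)) = 0 ↔ 0 = 1
¬c = ¬3/8 = 0
¬¬c = ¬0 = 1
¬b = ¬1/8 = 0
¬¬b = ¬0 = 1
¬¬c ↔ ¬¬b = 1 ↔ 1 = 1
b ↔ b = 1/8 ↔ 1/8 = 1
b ↔ c = 1/8 ↔ 3/8 = 1/8
(b ↔ b) ↔ (b ↔ c) = 1 ↔ 1/8 = 1/8
c → b = 3/8 → 1/8 = 1/8
¬(c → b) = ¬1/8 = 0
((b ↔ b) ↔ (b ↔ c)) ↔ ¬(c → b) = 1/8 ↔ 0 = 0
(¬¬c ↔ ¬¬b) ↔ (((b ↔ b) ↔ (b ↔ c)) ↔ ¬(c → b)) = 1 ↔ 0 = 0
¬((¬¬c ↔ ¬¬b) ↔ (((b ↔ b) ↔ (b ↔ c)) ↔ ¬(c → b))) = ¬0 = 1
((((a → (b ↔ a)) ↔ ((b ↔ c) → (c → b))) ↔ (¬a ↔ (¬a → a))) ↔ (c ↔ (b ↔ ¬b))) → ¬((¬¬c ↔ ¬¬b) ↔ (((b ↔ b) ↔ (b ↔ c)) ↔ ¬(c → b))) = 1 → 1 = 1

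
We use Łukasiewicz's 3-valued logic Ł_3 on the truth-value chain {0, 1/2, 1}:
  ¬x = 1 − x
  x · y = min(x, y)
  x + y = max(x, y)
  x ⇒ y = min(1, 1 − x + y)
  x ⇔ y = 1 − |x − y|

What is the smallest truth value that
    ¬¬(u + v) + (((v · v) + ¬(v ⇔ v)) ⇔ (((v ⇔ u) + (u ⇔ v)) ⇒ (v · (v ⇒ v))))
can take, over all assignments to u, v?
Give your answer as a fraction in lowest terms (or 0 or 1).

Take u = 0, v = 1/2:
u + v = 0 + 1/2 = 1/2
¬(u + v) = ¬1/2 = 1/2
¬¬(u + v) = ¬1/2 = 1/2
v · v = 1/2 · 1/2 = 1/2
v ⇔ v = 1/2 ⇔ 1/2 = 1
¬(v ⇔ v) = ¬1 = 0
(v · v) + ¬(v ⇔ v) = 1/2 + 0 = 1/2
v ⇔ u = 1/2 ⇔ 0 = 1/2
u ⇔ v = 0 ⇔ 1/2 = 1/2
(v ⇔ u) + (u ⇔ v) = 1/2 + 1/2 = 1/2
v ⇒ v = 1/2 ⇒ 1/2 = 1
v · (v ⇒ v) = 1/2 · 1 = 1/2
((v ⇔ u) + (u ⇔ v)) ⇒ (v · (v ⇒ v)) = 1/2 ⇒ 1/2 = 1
((v · v) + ¬(v ⇔ v)) ⇔ (((v ⇔ u) + (u ⇔ v)) ⇒ (v · (v ⇒ v))) = 1/2 ⇔ 1 = 1/2
¬¬(u + v) + (((v · v) + ¬(v ⇔ v)) ⇔ (((v ⇔ u) + (u ⇔ v)) ⇒ (v · (v ⇒ v)))) = 1/2 + 1/2 = 1/2
No assignment yields a value below 1/2, so this is the minimum.

1/2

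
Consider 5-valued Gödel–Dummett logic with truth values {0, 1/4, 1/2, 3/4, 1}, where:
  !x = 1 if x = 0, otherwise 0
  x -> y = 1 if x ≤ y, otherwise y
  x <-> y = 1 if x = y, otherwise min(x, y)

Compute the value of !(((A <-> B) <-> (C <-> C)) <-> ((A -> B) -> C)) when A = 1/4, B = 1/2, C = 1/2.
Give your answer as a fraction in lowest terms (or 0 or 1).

0

A <-> B = 1/4 <-> 1/2 = 1/4
C <-> C = 1/2 <-> 1/2 = 1
(A <-> B) <-> (C <-> C) = 1/4 <-> 1 = 1/4
A -> B = 1/4 -> 1/2 = 1
(A -> B) -> C = 1 -> 1/2 = 1/2
((A <-> B) <-> (C <-> C)) <-> ((A -> B) -> C) = 1/4 <-> 1/2 = 1/4
!(((A <-> B) <-> (C <-> C)) <-> ((A -> B) -> C)) = !1/4 = 0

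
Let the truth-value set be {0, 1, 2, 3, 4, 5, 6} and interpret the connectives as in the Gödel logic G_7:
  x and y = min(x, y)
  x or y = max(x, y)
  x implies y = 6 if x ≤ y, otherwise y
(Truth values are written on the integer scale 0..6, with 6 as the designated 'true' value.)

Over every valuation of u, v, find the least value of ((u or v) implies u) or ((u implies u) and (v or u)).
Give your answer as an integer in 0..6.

Take u = 0, v = 1:
u or v = 0 or 1 = 1
(u or v) implies u = 1 implies 0 = 0
u implies u = 0 implies 0 = 6
v or u = 1 or 0 = 1
(u implies u) and (v or u) = 6 and 1 = 1
((u or v) implies u) or ((u implies u) and (v or u)) = 0 or 1 = 1
No assignment yields a value below 1, so this is the minimum.

1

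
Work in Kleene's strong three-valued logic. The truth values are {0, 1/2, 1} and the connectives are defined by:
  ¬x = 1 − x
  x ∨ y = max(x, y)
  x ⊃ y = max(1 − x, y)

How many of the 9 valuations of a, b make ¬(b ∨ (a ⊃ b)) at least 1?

a = 0, b = 0 ↦ 0  <
a = 0, b = 1/2 ↦ 0  <
a = 0, b = 1 ↦ 0  <
a = 1/2, b = 0 ↦ 1/2  <
a = 1/2, b = 1/2 ↦ 1/2  <
a = 1/2, b = 1 ↦ 0  <
a = 1, b = 0 ↦ 1  ≥
a = 1, b = 1/2 ↦ 1/2  <
a = 1, b = 1 ↦ 0  <
So 1 of the 9 assignments meets the threshold.

1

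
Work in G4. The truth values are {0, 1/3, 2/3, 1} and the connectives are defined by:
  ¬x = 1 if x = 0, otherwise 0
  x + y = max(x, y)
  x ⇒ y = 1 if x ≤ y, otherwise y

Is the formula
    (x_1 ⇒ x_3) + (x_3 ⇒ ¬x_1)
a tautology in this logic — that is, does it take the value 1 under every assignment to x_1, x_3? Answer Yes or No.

No

Counterexample: take x_1 = 2/3, x_3 = 1/3.
x_1 ⇒ x_3 = 2/3 ⇒ 1/3 = 1/3
¬x_1 = ¬2/3 = 0
x_3 ⇒ ¬x_1 = 1/3 ⇒ 0 = 0
(x_1 ⇒ x_3) + (x_3 ⇒ ¬x_1) = 1/3 + 0 = 1/3
This gives 1/3 ≠ 1.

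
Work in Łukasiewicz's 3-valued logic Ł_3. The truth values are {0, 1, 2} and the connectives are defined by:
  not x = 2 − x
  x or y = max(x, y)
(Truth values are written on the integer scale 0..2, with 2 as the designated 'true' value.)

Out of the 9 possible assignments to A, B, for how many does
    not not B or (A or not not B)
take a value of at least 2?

5

A = 0, B = 0 ↦ 0  <
A = 0, B = 1 ↦ 1  <
A = 0, B = 2 ↦ 2  ≥
A = 1, B = 0 ↦ 1  <
A = 1, B = 1 ↦ 1  <
A = 1, B = 2 ↦ 2  ≥
A = 2, B = 0 ↦ 2  ≥
A = 2, B = 1 ↦ 2  ≥
A = 2, B = 2 ↦ 2  ≥
So 5 of the 9 assignments meet the threshold.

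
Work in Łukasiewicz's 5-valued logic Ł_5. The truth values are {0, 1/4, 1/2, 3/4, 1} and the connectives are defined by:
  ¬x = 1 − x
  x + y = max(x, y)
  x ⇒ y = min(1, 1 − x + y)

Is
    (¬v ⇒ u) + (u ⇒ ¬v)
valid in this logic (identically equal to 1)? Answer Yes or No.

At u = 1, v = 3/4, for instance:
¬v = ¬3/4 = 1/4
¬v ⇒ u = 1/4 ⇒ 1 = 1
u ⇒ ¬v = 1 ⇒ 1/4 = 1/4
(¬v ⇒ u) + (u ⇒ ¬v) = 1 + 1/4 = 1
and checking the remaining 24 assignments likewise gives ≥ 1 in every case.

Yes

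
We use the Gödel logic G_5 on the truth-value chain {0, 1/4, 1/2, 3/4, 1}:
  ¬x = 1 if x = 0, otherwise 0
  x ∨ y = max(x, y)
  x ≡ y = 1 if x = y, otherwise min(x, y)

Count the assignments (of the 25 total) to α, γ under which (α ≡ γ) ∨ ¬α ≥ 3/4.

11

value 1: 9 assignments (counts)
value 3/4: 2 assignments (counts)
value 1/2: 4 assignments
value 1/4: 6 assignments
value 0: 4 assignments
So 11 of the 25 assignments meet the threshold.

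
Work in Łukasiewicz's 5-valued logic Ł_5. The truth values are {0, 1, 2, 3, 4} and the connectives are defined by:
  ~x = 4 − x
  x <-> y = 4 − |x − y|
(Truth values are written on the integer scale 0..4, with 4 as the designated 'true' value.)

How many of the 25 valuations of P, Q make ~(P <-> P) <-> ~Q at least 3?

10

value 4: 5 assignments (counts)
value 3: 5 assignments (counts)
value 2: 5 assignments
value 1: 5 assignments
value 0: 5 assignments
So 10 of the 25 assignments meet the threshold.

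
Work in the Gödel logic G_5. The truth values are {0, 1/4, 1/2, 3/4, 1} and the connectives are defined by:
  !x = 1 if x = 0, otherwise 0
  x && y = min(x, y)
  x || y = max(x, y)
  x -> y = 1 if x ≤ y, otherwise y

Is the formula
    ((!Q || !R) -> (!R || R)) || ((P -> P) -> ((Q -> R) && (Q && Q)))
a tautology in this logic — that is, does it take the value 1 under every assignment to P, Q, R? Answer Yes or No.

Counterexample: take P = 0, Q = 0, R = 1/4.
!Q = !0 = 1
!R = !1/4 = 0
!Q || !R = 1 || 0 = 1
!R = !1/4 = 0
!R || R = 0 || 1/4 = 1/4
(!Q || !R) -> (!R || R) = 1 -> 1/4 = 1/4
P -> P = 0 -> 0 = 1
Q -> R = 0 -> 1/4 = 1
Q && Q = 0 && 0 = 0
(Q -> R) && (Q && Q) = 1 && 0 = 0
(P -> P) -> ((Q -> R) && (Q && Q)) = 1 -> 0 = 0
((!Q || !R) -> (!R || R)) || ((P -> P) -> ((Q -> R) && (Q && Q))) = 1/4 || 0 = 1/4
This gives 1/4 ≠ 1.

No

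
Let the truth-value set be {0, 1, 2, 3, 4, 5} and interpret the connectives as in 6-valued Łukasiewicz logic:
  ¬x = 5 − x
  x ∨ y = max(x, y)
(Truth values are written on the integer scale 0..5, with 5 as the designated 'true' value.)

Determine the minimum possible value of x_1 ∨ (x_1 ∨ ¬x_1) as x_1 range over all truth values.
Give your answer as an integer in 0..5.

Take x_1 = 2:
¬x_1 = ¬2 = 3
x_1 ∨ ¬x_1 = 2 ∨ 3 = 3
x_1 ∨ (x_1 ∨ ¬x_1) = 2 ∨ 3 = 3
No assignment yields a value below 3, so this is the minimum.

3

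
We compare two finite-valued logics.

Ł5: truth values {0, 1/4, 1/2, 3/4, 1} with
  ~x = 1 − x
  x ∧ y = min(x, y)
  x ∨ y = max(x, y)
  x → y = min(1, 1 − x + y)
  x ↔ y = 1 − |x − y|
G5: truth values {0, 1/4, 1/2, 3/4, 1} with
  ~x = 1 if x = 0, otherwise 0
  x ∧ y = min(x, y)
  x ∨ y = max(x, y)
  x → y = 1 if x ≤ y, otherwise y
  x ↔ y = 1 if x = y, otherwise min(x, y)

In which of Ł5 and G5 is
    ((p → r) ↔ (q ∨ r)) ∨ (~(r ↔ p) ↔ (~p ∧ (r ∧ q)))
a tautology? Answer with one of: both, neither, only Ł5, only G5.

neither

In Ł5: at p = 0, q = 0, r = 1/4 the value is 3/4 — not a tautology.
In G5: at p = 0, q = 0, r = 1/4 the value is 1/4 — not a tautology.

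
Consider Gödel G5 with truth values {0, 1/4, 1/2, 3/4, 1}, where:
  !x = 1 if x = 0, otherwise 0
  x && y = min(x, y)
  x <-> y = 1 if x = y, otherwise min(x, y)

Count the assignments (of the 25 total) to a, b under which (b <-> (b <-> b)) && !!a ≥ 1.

value 1: 4 assignments (counts)
value 3/4: 4 assignments
value 1/2: 4 assignments
value 1/4: 4 assignments
value 0: 9 assignments
So 4 of the 25 assignments meet the threshold.

4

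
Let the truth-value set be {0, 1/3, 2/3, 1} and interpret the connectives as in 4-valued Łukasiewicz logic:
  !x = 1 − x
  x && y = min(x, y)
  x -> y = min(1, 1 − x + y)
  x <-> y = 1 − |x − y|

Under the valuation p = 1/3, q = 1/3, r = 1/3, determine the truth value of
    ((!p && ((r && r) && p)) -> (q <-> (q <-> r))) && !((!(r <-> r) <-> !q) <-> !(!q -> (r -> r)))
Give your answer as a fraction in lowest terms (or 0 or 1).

!p = !1/3 = 2/3
r && r = 1/3 && 1/3 = 1/3
(r && r) && p = 1/3 && 1/3 = 1/3
!p && ((r && r) && p) = 2/3 && 1/3 = 1/3
q <-> r = 1/3 <-> 1/3 = 1
q <-> (q <-> r) = 1/3 <-> 1 = 1/3
(!p && ((r && r) && p)) -> (q <-> (q <-> r)) = 1/3 -> 1/3 = 1
r <-> r = 1/3 <-> 1/3 = 1
!(r <-> r) = !1 = 0
!q = !1/3 = 2/3
!(r <-> r) <-> !q = 0 <-> 2/3 = 1/3
!q = !1/3 = 2/3
r -> r = 1/3 -> 1/3 = 1
!q -> (r -> r) = 2/3 -> 1 = 1
!(!q -> (r -> r)) = !1 = 0
(!(r <-> r) <-> !q) <-> !(!q -> (r -> r)) = 1/3 <-> 0 = 2/3
!((!(r <-> r) <-> !q) <-> !(!q -> (r -> r))) = !2/3 = 1/3
((!p && ((r && r) && p)) -> (q <-> (q <-> r))) && !((!(r <-> r) <-> !q) <-> !(!q -> (r -> r))) = 1 && 1/3 = 1/3

1/3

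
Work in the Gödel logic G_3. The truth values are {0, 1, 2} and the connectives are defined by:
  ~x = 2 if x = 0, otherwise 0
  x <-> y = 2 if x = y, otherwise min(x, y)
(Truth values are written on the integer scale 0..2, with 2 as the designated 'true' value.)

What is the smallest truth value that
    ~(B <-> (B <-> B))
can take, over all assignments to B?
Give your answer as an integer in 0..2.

0

Take B = 1:
B <-> B = 1 <-> 1 = 2
B <-> (B <-> B) = 1 <-> 2 = 1
~(B <-> (B <-> B)) = ~1 = 0
No assignment yields a value below 0, so this is the minimum.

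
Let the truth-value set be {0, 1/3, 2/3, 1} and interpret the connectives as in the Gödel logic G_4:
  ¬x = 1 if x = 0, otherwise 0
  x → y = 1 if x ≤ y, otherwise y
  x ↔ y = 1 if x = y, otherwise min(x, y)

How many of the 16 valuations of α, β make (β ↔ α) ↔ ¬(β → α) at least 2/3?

α = 0, β = 0 ↦ 0  <
α = 0, β = 1/3 ↦ 0  <
α = 0, β = 2/3 ↦ 0  <
α = 0, β = 1 ↦ 0  <
α = 1/3, β = 0 ↦ 1  ≥
α = 1/3, β = 1/3 ↦ 0  <
α = 1/3, β = 2/3 ↦ 0  <
α = 1/3, β = 1 ↦ 0  <
α = 2/3, β = 0 ↦ 1  ≥
α = 2/3, β = 1/3 ↦ 0  <
α = 2/3, β = 2/3 ↦ 0  <
α = 2/3, β = 1 ↦ 0  <
α = 1, β = 0 ↦ 1  ≥
α = 1, β = 1/3 ↦ 0  <
α = 1, β = 2/3 ↦ 0  <
α = 1, β = 1 ↦ 0  <
So 3 of the 16 assignments meet the threshold.

3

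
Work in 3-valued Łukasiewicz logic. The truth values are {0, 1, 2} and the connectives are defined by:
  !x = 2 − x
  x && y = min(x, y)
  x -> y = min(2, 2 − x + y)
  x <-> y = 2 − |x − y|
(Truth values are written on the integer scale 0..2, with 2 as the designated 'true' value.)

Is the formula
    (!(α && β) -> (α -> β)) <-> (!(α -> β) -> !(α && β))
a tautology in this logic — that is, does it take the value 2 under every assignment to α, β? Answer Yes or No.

Counterexample: take α = 1, β = 0.
α && β = 1 && 0 = 0
!(α && β) = !0 = 2
α -> β = 1 -> 0 = 1
!(α && β) -> (α -> β) = 2 -> 1 = 1
α -> β = 1 -> 0 = 1
!(α -> β) = !1 = 1
α && β = 1 && 0 = 0
!(α && β) = !0 = 2
!(α -> β) -> !(α && β) = 1 -> 2 = 2
(!(α && β) -> (α -> β)) <-> (!(α -> β) -> !(α && β)) = 1 <-> 2 = 1
This gives 1 ≠ 2.

No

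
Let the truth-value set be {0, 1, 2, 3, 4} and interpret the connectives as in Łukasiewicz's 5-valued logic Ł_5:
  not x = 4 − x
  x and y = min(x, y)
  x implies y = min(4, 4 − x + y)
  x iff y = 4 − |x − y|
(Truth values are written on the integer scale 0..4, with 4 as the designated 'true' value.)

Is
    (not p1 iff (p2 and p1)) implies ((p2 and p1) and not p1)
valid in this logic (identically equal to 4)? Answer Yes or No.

No

Counterexample: take p1 = 1, p2 = 0.
not p1 = not 1 = 3
p2 and p1 = 0 and 1 = 0
not p1 iff (p2 and p1) = 3 iff 0 = 1
p2 and p1 = 0 and 1 = 0
not p1 = not 1 = 3
(p2 and p1) and not p1 = 0 and 3 = 0
(not p1 iff (p2 and p1)) implies ((p2 and p1) and not p1) = 1 implies 0 = 3
This gives 3 ≠ 4.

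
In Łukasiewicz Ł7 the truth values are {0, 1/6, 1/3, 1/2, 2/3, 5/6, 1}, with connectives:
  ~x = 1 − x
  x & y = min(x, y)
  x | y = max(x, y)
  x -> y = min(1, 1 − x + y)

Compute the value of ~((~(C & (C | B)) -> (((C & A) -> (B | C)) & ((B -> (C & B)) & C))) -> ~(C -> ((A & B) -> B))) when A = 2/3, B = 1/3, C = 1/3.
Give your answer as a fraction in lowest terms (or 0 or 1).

2/3

C | B = 1/3 | 1/3 = 1/3
C & (C | B) = 1/3 & 1/3 = 1/3
~(C & (C | B)) = ~1/3 = 2/3
C & A = 1/3 & 2/3 = 1/3
B | C = 1/3 | 1/3 = 1/3
(C & A) -> (B | C) = 1/3 -> 1/3 = 1
C & B = 1/3 & 1/3 = 1/3
B -> (C & B) = 1/3 -> 1/3 = 1
(B -> (C & B)) & C = 1 & 1/3 = 1/3
((C & A) -> (B | C)) & ((B -> (C & B)) & C) = 1 & 1/3 = 1/3
~(C & (C | B)) -> (((C & A) -> (B | C)) & ((B -> (C & B)) & C)) = 2/3 -> 1/3 = 2/3
A & B = 2/3 & 1/3 = 1/3
(A & B) -> B = 1/3 -> 1/3 = 1
C -> ((A & B) -> B) = 1/3 -> 1 = 1
~(C -> ((A & B) -> B)) = ~1 = 0
(~(C & (C | B)) -> (((C & A) -> (B | C)) & ((B -> (C & B)) & C))) -> ~(C -> ((A & B) -> B)) = 2/3 -> 0 = 1/3
~((~(C & (C | B)) -> (((C & A) -> (B | C)) & ((B -> (C & B)) & C))) -> ~(C -> ((A & B) -> B))) = ~1/3 = 2/3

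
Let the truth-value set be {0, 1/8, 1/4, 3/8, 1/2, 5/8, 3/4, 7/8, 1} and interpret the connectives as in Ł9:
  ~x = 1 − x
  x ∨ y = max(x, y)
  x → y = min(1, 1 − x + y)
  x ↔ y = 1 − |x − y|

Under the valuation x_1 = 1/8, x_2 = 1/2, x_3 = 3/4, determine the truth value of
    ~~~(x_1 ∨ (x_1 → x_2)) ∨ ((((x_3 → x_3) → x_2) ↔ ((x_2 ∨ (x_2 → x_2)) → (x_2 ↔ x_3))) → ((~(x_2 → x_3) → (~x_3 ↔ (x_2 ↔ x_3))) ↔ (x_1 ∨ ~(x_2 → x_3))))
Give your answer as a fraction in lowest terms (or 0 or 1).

x_1 → x_2 = 1/8 → 1/2 = 1
x_1 ∨ (x_1 → x_2) = 1/8 ∨ 1 = 1
~(x_1 ∨ (x_1 → x_2)) = ~1 = 0
~~(x_1 ∨ (x_1 → x_2)) = ~0 = 1
~~~(x_1 ∨ (x_1 → x_2)) = ~1 = 0
x_3 → x_3 = 3/4 → 3/4 = 1
(x_3 → x_3) → x_2 = 1 → 1/2 = 1/2
x_2 → x_2 = 1/2 → 1/2 = 1
x_2 ∨ (x_2 → x_2) = 1/2 ∨ 1 = 1
x_2 ↔ x_3 = 1/2 ↔ 3/4 = 3/4
(x_2 ∨ (x_2 → x_2)) → (x_2 ↔ x_3) = 1 → 3/4 = 3/4
((x_3 → x_3) → x_2) ↔ ((x_2 ∨ (x_2 → x_2)) → (x_2 ↔ x_3)) = 1/2 ↔ 3/4 = 3/4
x_2 → x_3 = 1/2 → 3/4 = 1
~(x_2 → x_3) = ~1 = 0
~x_3 = ~3/4 = 1/4
x_2 ↔ x_3 = 1/2 ↔ 3/4 = 3/4
~x_3 ↔ (x_2 ↔ x_3) = 1/4 ↔ 3/4 = 1/2
~(x_2 → x_3) → (~x_3 ↔ (x_2 ↔ x_3)) = 0 → 1/2 = 1
x_2 → x_3 = 1/2 → 3/4 = 1
~(x_2 → x_3) = ~1 = 0
x_1 ∨ ~(x_2 → x_3) = 1/8 ∨ 0 = 1/8
(~(x_2 → x_3) → (~x_3 ↔ (x_2 ↔ x_3))) ↔ (x_1 ∨ ~(x_2 → x_3)) = 1 ↔ 1/8 = 1/8
(((x_3 → x_3) → x_2) ↔ ((x_2 ∨ (x_2 → x_2)) → (x_2 ↔ x_3))) → ((~(x_2 → x_3) → (~x_3 ↔ (x_2 ↔ x_3))) ↔ (x_1 ∨ ~(x_2 → x_3))) = 3/4 → 1/8 = 3/8
~~~(x_1 ∨ (x_1 → x_2)) ∨ ((((x_3 → x_3) → x_2) ↔ ((x_2 ∨ (x_2 → x_2)) → (x_2 ↔ x_3))) → ((~(x_2 → x_3) → (~x_3 ↔ (x_2 ↔ x_3))) ↔ (x_1 ∨ ~(x_2 → x_3)))) = 0 ∨ 3/8 = 3/8

3/8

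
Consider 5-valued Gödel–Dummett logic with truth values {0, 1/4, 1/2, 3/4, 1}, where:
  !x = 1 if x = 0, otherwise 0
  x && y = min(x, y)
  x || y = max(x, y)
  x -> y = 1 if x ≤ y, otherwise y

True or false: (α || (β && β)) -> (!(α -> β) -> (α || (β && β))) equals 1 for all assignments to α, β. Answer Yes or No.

Yes

At α = 1/4, β = 0, for instance:
β && β = 0 && 0 = 0
α || (β && β) = 1/4 || 0 = 1/4
α -> β = 1/4 -> 0 = 0
!(α -> β) = !0 = 1
!(α -> β) -> (α || (β && β)) = 1 -> 1/4 = 1/4
(α || (β && β)) -> (!(α -> β) -> (α || (β && β))) = 1/4 -> 1/4 = 1
and checking the remaining 24 assignments likewise gives ≥ 1 in every case.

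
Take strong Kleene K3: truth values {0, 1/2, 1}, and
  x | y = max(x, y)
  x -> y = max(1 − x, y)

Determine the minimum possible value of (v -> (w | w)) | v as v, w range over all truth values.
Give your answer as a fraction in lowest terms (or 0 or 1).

1/2

Take v = 1/2, w = 0:
w | w = 0 | 0 = 0
v -> (w | w) = 1/2 -> 0 = 1/2
(v -> (w | w)) | v = 1/2 | 1/2 = 1/2
No assignment yields a value below 1/2, so this is the minimum.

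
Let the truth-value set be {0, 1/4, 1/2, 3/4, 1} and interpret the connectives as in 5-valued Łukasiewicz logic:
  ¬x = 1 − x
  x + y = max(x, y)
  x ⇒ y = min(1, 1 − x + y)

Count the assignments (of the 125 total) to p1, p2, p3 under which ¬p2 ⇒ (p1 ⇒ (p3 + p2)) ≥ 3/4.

value 1: 110 assignments (counts)
value 3/4: 7 assignments (counts)
value 1/2: 5 assignments
value 1/4: 2 assignments
value 0: 1 assignment
So 117 of the 125 assignments meet the threshold.

117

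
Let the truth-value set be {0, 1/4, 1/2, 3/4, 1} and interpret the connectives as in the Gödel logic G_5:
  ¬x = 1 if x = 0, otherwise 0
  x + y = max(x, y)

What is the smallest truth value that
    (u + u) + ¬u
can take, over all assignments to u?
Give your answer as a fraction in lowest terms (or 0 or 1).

Take u = 1/4:
u + u = 1/4 + 1/4 = 1/4
¬u = ¬1/4 = 0
(u + u) + ¬u = 1/4 + 0 = 1/4
No assignment yields a value below 1/4, so this is the minimum.

1/4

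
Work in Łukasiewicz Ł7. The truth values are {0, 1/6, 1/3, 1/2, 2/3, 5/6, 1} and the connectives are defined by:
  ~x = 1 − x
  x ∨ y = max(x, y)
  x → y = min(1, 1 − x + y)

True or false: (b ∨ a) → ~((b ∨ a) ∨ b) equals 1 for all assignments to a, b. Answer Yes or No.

No

Counterexample: take a = 0, b = 2/3.
b ∨ a = 2/3 ∨ 0 = 2/3
(b ∨ a) ∨ b = 2/3 ∨ 2/3 = 2/3
~((b ∨ a) ∨ b) = ~2/3 = 1/3
(b ∨ a) → ~((b ∨ a) ∨ b) = 2/3 → 1/3 = 2/3
This gives 2/3 ≠ 1.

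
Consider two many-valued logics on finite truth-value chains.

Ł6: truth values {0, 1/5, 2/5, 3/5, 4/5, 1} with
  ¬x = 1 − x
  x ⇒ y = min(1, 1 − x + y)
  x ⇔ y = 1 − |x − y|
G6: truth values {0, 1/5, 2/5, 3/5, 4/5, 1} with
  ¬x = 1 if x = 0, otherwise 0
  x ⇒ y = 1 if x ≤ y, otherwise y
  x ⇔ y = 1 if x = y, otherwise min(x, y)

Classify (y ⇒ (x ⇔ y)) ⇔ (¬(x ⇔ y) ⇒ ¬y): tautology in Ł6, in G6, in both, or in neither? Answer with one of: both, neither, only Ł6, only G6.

In Ł6: every assignment gives 1 — tautology.
In G6: at x = 1/5, y = 2/5 the value is 1/5 — not a tautology.

only Ł6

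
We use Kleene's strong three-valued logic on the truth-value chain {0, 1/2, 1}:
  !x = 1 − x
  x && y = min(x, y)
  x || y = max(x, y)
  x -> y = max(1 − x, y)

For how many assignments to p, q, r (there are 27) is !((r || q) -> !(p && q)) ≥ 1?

value 1: 3 assignments (counts)
value 1/2: 9 assignments
value 0: 15 assignments
So 3 of the 27 assignments meet the threshold.

3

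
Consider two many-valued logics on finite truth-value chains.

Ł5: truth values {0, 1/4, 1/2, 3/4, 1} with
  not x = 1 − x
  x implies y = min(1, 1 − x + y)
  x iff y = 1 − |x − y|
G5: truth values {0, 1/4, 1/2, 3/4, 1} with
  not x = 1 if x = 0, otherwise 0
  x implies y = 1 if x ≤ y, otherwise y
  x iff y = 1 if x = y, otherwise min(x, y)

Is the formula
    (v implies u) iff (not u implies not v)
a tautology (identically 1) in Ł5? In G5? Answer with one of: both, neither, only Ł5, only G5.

only Ł5

In Ł5: every assignment gives 1 — tautology.
In G5: at u = 1/4, v = 1/2 the value is 1/4 — not a tautology.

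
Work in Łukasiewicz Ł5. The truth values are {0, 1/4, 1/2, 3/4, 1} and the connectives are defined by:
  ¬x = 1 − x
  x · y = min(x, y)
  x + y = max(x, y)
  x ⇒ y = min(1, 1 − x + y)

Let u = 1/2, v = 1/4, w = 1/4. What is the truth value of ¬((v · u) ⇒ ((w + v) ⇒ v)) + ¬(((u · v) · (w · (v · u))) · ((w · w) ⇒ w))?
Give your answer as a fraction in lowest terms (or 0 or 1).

v · u = 1/4 · 1/2 = 1/4
w + v = 1/4 + 1/4 = 1/4
(w + v) ⇒ v = 1/4 ⇒ 1/4 = 1
(v · u) ⇒ ((w + v) ⇒ v) = 1/4 ⇒ 1 = 1
¬((v · u) ⇒ ((w + v) ⇒ v)) = ¬1 = 0
u · v = 1/2 · 1/4 = 1/4
v · u = 1/4 · 1/2 = 1/4
w · (v · u) = 1/4 · 1/4 = 1/4
(u · v) · (w · (v · u)) = 1/4 · 1/4 = 1/4
w · w = 1/4 · 1/4 = 1/4
(w · w) ⇒ w = 1/4 ⇒ 1/4 = 1
((u · v) · (w · (v · u))) · ((w · w) ⇒ w) = 1/4 · 1 = 1/4
¬(((u · v) · (w · (v · u))) · ((w · w) ⇒ w)) = ¬1/4 = 3/4
¬((v · u) ⇒ ((w + v) ⇒ v)) + ¬(((u · v) · (w · (v · u))) · ((w · w) ⇒ w)) = 0 + 3/4 = 3/4

3/4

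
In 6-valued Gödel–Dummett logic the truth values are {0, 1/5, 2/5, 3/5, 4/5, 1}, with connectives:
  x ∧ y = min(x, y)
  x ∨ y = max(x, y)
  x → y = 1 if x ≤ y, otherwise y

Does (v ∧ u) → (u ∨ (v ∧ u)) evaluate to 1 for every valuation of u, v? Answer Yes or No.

At u = 1, v = 4/5, for instance:
v ∧ u = 4/5 ∧ 1 = 4/5
u ∨ (v ∧ u) = 1 ∨ 4/5 = 1
(v ∧ u) → (u ∨ (v ∧ u)) = 4/5 → 1 = 1
and checking the remaining 35 assignments likewise gives ≥ 1 in every case.

Yes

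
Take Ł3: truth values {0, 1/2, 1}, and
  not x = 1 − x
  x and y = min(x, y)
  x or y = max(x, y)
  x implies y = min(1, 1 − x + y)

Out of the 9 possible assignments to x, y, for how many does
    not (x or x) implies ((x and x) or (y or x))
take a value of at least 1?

x = 0, y = 0 ↦ 0  <
x = 0, y = 1/2 ↦ 1/2  <
x = 0, y = 1 ↦ 1  ≥
x = 1/2, y = 0 ↦ 1  ≥
x = 1/2, y = 1/2 ↦ 1  ≥
x = 1/2, y = 1 ↦ 1  ≥
x = 1, y = 0 ↦ 1  ≥
x = 1, y = 1/2 ↦ 1  ≥
x = 1, y = 1 ↦ 1  ≥
So 7 of the 9 assignments meet the threshold.

7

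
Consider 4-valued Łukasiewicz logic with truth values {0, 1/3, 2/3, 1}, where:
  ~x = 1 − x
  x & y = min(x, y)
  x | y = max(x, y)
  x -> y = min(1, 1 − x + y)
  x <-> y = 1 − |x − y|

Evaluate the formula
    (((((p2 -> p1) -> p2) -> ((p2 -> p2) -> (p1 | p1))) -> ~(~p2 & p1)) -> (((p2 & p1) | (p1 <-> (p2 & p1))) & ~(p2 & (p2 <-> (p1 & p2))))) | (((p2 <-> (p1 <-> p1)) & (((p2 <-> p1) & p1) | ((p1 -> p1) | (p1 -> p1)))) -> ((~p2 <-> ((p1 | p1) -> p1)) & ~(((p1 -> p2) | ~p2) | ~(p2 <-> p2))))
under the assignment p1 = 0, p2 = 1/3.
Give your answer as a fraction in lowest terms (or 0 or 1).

p2 -> p1 = 1/3 -> 0 = 2/3
(p2 -> p1) -> p2 = 2/3 -> 1/3 = 2/3
p2 -> p2 = 1/3 -> 1/3 = 1
p1 | p1 = 0 | 0 = 0
(p2 -> p2) -> (p1 | p1) = 1 -> 0 = 0
((p2 -> p1) -> p2) -> ((p2 -> p2) -> (p1 | p1)) = 2/3 -> 0 = 1/3
~p2 = ~1/3 = 2/3
~p2 & p1 = 2/3 & 0 = 0
~(~p2 & p1) = ~0 = 1
(((p2 -> p1) -> p2) -> ((p2 -> p2) -> (p1 | p1))) -> ~(~p2 & p1) = 1/3 -> 1 = 1
p2 & p1 = 1/3 & 0 = 0
p2 & p1 = 1/3 & 0 = 0
p1 <-> (p2 & p1) = 0 <-> 0 = 1
(p2 & p1) | (p1 <-> (p2 & p1)) = 0 | 1 = 1
p1 & p2 = 0 & 1/3 = 0
p2 <-> (p1 & p2) = 1/3 <-> 0 = 2/3
p2 & (p2 <-> (p1 & p2)) = 1/3 & 2/3 = 1/3
~(p2 & (p2 <-> (p1 & p2))) = ~1/3 = 2/3
((p2 & p1) | (p1 <-> (p2 & p1))) & ~(p2 & (p2 <-> (p1 & p2))) = 1 & 2/3 = 2/3
((((p2 -> p1) -> p2) -> ((p2 -> p2) -> (p1 | p1))) -> ~(~p2 & p1)) -> (((p2 & p1) | (p1 <-> (p2 & p1))) & ~(p2 & (p2 <-> (p1 & p2)))) = 1 -> 2/3 = 2/3
p1 <-> p1 = 0 <-> 0 = 1
p2 <-> (p1 <-> p1) = 1/3 <-> 1 = 1/3
p2 <-> p1 = 1/3 <-> 0 = 2/3
(p2 <-> p1) & p1 = 2/3 & 0 = 0
p1 -> p1 = 0 -> 0 = 1
p1 -> p1 = 0 -> 0 = 1
(p1 -> p1) | (p1 -> p1) = 1 | 1 = 1
((p2 <-> p1) & p1) | ((p1 -> p1) | (p1 -> p1)) = 0 | 1 = 1
(p2 <-> (p1 <-> p1)) & (((p2 <-> p1) & p1) | ((p1 -> p1) | (p1 -> p1))) = 1/3 & 1 = 1/3
~p2 = ~1/3 = 2/3
p1 | p1 = 0 | 0 = 0
(p1 | p1) -> p1 = 0 -> 0 = 1
~p2 <-> ((p1 | p1) -> p1) = 2/3 <-> 1 = 2/3
p1 -> p2 = 0 -> 1/3 = 1
~p2 = ~1/3 = 2/3
(p1 -> p2) | ~p2 = 1 | 2/3 = 1
p2 <-> p2 = 1/3 <-> 1/3 = 1
~(p2 <-> p2) = ~1 = 0
((p1 -> p2) | ~p2) | ~(p2 <-> p2) = 1 | 0 = 1
~(((p1 -> p2) | ~p2) | ~(p2 <-> p2)) = ~1 = 0
(~p2 <-> ((p1 | p1) -> p1)) & ~(((p1 -> p2) | ~p2) | ~(p2 <-> p2)) = 2/3 & 0 = 0
((p2 <-> (p1 <-> p1)) & (((p2 <-> p1) & p1) | ((p1 -> p1) | (p1 -> p1)))) -> ((~p2 <-> ((p1 | p1) -> p1)) & ~(((p1 -> p2) | ~p2) | ~(p2 <-> p2))) = 1/3 -> 0 = 2/3
(((((p2 -> p1) -> p2) -> ((p2 -> p2) -> (p1 | p1))) -> ~(~p2 & p1)) -> (((p2 & p1) | (p1 <-> (p2 & p1))) & ~(p2 & (p2 <-> (p1 & p2))))) | (((p2 <-> (p1 <-> p1)) & (((p2 <-> p1) & p1) | ((p1 -> p1) | (p1 -> p1)))) -> ((~p2 <-> ((p1 | p1) -> p1)) & ~(((p1 -> p2) | ~p2) | ~(p2 <-> p2)))) = 2/3 | 2/3 = 2/3

2/3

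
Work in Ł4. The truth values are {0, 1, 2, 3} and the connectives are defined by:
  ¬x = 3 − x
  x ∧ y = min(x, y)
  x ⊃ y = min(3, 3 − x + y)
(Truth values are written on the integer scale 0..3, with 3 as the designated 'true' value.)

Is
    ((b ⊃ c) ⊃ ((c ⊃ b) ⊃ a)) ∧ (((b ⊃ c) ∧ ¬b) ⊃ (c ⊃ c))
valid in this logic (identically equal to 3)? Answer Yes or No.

Counterexample: take a = 0, b = 0, c = 0.
b ⊃ c = 0 ⊃ 0 = 3
c ⊃ b = 0 ⊃ 0 = 3
(c ⊃ b) ⊃ a = 3 ⊃ 0 = 0
(b ⊃ c) ⊃ ((c ⊃ b) ⊃ a) = 3 ⊃ 0 = 0
b ⊃ c = 0 ⊃ 0 = 3
¬b = ¬0 = 3
(b ⊃ c) ∧ ¬b = 3 ∧ 3 = 3
c ⊃ c = 0 ⊃ 0 = 3
((b ⊃ c) ∧ ¬b) ⊃ (c ⊃ c) = 3 ⊃ 3 = 3
((b ⊃ c) ⊃ ((c ⊃ b) ⊃ a)) ∧ (((b ⊃ c) ∧ ¬b) ⊃ (c ⊃ c)) = 0 ∧ 3 = 0
This gives 0 ≠ 3.

No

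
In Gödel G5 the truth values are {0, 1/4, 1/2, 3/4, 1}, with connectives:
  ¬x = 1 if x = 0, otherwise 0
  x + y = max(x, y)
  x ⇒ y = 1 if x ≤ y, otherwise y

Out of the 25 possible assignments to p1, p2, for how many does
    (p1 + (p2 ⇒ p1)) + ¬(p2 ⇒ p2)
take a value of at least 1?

15

value 1: 15 assignments (counts)
value 3/4: 1 assignment
value 1/2: 2 assignments
value 1/4: 3 assignments
value 0: 4 assignments
So 15 of the 25 assignments meet the threshold.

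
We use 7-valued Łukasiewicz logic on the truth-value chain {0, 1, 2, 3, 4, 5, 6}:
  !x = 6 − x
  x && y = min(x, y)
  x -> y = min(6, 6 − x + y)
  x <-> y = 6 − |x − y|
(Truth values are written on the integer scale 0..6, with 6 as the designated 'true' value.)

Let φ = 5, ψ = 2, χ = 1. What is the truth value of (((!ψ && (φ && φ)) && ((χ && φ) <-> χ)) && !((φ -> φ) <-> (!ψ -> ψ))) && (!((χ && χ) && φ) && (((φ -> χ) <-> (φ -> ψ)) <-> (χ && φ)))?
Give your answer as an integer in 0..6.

2

!ψ = !2 = 4
φ && φ = 5 && 5 = 5
!ψ && (φ && φ) = 4 && 5 = 4
χ && φ = 1 && 5 = 1
(χ && φ) <-> χ = 1 <-> 1 = 6
(!ψ && (φ && φ)) && ((χ && φ) <-> χ) = 4 && 6 = 4
φ -> φ = 5 -> 5 = 6
!ψ = !2 = 4
!ψ -> ψ = 4 -> 2 = 4
(φ -> φ) <-> (!ψ -> ψ) = 6 <-> 4 = 4
!((φ -> φ) <-> (!ψ -> ψ)) = !4 = 2
((!ψ && (φ && φ)) && ((χ && φ) <-> χ)) && !((φ -> φ) <-> (!ψ -> ψ)) = 4 && 2 = 2
χ && χ = 1 && 1 = 1
(χ && χ) && φ = 1 && 5 = 1
!((χ && χ) && φ) = !1 = 5
φ -> χ = 5 -> 1 = 2
φ -> ψ = 5 -> 2 = 3
(φ -> χ) <-> (φ -> ψ) = 2 <-> 3 = 5
χ && φ = 1 && 5 = 1
((φ -> χ) <-> (φ -> ψ)) <-> (χ && φ) = 5 <-> 1 = 2
!((χ && χ) && φ) && (((φ -> χ) <-> (φ -> ψ)) <-> (χ && φ)) = 5 && 2 = 2
(((!ψ && (φ && φ)) && ((χ && φ) <-> χ)) && !((φ -> φ) <-> (!ψ -> ψ))) && (!((χ && χ) && φ) && (((φ -> χ) <-> (φ -> ψ)) <-> (χ && φ))) = 2 && 2 = 2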